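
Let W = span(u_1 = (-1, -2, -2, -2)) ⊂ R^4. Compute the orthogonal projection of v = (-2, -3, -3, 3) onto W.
proj_W(v) = (-8/13, -16/13, -16/13, -16/13)

Set up U = [u_1 | ... | u_1] ∈ R^(4×1). The projector onto W = col(U) is P = U (U^T U)^(-1) U^T.
Compute U^T U =
  [13],
and U^T v = (8).
Solve U^T U · c = U^T v for the coefficients: c = (8/13). The projection is proj_W(v) = U c.
Check: (v - proj_W(v)) · u_1 = 0  (should be 0).
Result: proj_W(v) = (-8/13, -16/13, -16/13, -16/13).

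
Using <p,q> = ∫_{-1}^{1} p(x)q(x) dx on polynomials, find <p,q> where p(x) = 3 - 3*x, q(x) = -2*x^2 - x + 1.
<p,q> = 4

Expand the product: p(x)·q(x) = 6*x^3 - 3*x^2 - 6*x + 3.
∫_{-1}^{1} of each monomial x^k gives [2/(k+1) if k even, 0 if k odd]. Integrating term-by-term (or equivalently evaluating the antiderivative F(x) = 3*x^4/2 - x^3 - 3*x^2 + 3*x at the endpoints):
  F(1) − F(−1) = 1/2 − (-7/2) = 4.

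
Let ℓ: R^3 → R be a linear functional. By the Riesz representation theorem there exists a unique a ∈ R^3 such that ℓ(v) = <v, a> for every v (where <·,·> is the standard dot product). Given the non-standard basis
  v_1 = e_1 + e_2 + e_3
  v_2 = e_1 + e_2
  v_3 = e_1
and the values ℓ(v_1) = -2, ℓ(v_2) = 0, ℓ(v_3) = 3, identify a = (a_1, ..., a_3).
a = (3, -3, -2)

Write a = (a_1, ..., a_3) in the standard basis. For each basis vector v_i, ℓ(v_i) = <v_i, a> is a linear equation in the a_j's. Collect the n equations into a matrix system V a = ℓ, where row i of V is v_i (expressed in the standard basis). Since V is invertible (lower-triangular with 1s on the diagonal, up to permutation), solve by back-substitution:
  V =
[[1, 1, 1],
 [1, 1, 0],
 [1, 0, 0]]
  V a = (-2, 0, 3)
Solving gives a = (3, -3, -2).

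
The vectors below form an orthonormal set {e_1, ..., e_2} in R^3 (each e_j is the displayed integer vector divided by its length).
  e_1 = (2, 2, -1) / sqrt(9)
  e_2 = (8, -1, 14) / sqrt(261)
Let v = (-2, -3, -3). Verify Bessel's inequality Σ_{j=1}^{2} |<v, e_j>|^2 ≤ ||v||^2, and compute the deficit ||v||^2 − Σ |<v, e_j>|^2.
Σ |<v, e_j>|^2 = 494/29; ||v||^2 = 22; deficit = 144/29

Write each e_j = u_j / sqrt(<u_j, u_j>) where u_j is the displayed integer vector. Then <v, e_j> = <v, u_j> / sqrt(<u_j, u_j>), so |<v, e_j>|^2 = <v, u_j>^2 / <u_j, u_j>.
Coefficients: <v, e_1> = -7/sqrt(9), <v, e_2> = -55/sqrt(261).
Square and sum: Σ |<v, e_j>|^2 = 494/29.
Compute ||v||^2 = v·v = 22.
Deficit = 22 − 494/29 = 144/29 ≥ 0, confirming Bessel's inequality. (The deficit equals ||v − Σ <v,e_j> e_j||^2, the squared distance from v to span{e_j}.)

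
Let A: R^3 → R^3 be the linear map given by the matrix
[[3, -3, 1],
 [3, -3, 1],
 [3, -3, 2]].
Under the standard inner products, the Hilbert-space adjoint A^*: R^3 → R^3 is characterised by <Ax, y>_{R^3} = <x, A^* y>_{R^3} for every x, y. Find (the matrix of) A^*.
A^* = A^T =
[[3, 3, 3],
 [-3, -3, -3],
 [1, 1, 2]]

For real matrices with standard dot products, the defining identity <Ax, y> = <x, A^* y> gives (Ax)^T y = x^T (A^*) y, i.e. x^T A^T y = x^T (A^*) y. Since this holds for all x, y, we must have A^* = A^T. Therefore
A^* =
[[3, 3, 3],
 [-3, -3, -3],
 [1, 1, 2]].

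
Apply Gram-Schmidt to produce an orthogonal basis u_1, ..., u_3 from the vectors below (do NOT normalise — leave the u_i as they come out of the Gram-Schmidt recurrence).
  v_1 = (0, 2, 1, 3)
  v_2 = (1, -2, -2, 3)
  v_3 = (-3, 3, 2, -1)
Orthogonal basis:
  u_1 = (0, 2, 1, 3)
  u_2 = (1, -17/7, -31/14, 33/14)
  u_3 = (-490/243, -25/243, -130/243, 20/81)

Apply the Gram-Schmidt recurrence
  u_1 = v_1
  u_i = v_i − Σ_{j<i} ((v_i · u_j) / (u_j · u_j)) · u_j.

Step by step this gives:
  u_1 = (0, 2, 1, 3)
  u_2 = (1, -17/7, -31/14, 33/14)
  u_3 = (-490/243, -25/243, -130/243, 20/81)

Orthogonality check:
  u_2 · u_1 = 0 (should be 0)
  u_3 · u_1 = 0 (should be 0)
  u_3 · u_2 = 0 (should be 0)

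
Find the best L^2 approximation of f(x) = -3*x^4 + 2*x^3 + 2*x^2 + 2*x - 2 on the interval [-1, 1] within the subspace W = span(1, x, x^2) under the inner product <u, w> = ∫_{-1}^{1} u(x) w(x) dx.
g(x) = -4*x^2/7 + 16*x/5 - 61/35

The best approximation g ∈ W is the orthogonal projection of f onto W. Writing g = a_0 + a_1 x + a_2 x^2, the coefficients solve the normal equations G · a = b where
  G_{ij} = <φ_i, φ_j> and b_i = <f, φ_i>, with φ_0 = 1, φ_1 = x, φ_2 = x^2.
G =
  [2, 0, 2/3]
  [0, 2/3, 0]
  [2/3, 0, 2/5],
b = (-58/15, 32/15, -146/105).
Solving gives a_0 = -61/35, a_1 = 16/5, a_2 = -4/7, so
  g(x) = -4*x^2/7 + 16*x/5 - 61/35.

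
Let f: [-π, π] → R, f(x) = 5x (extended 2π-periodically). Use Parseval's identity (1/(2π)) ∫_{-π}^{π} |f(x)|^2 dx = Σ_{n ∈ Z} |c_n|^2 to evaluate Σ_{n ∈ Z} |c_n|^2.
Σ |c_n|^2 = 25π^2/3

Expand and integrate term by term over [-π, π]:
  ∫ (5x)^2 dx = 25·(2π^3/3); ∫ 2·5·(0)·x dx = 0 (odd integrand); ∫ 0^2 dx = 0·2π.
So (1/(2π)) ∫_{-π}^{π} (5x)^2 dx = 25π^2/3 + 0 = 25π^2/3.
Parseval ⇒ Σ |c_n|^2 = 25π^2/3.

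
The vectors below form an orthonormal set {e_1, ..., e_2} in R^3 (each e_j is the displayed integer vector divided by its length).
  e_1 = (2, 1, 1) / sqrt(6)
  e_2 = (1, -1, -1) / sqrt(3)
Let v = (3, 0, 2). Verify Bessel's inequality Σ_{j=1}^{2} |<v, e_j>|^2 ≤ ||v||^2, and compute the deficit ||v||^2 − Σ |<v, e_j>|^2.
Σ |<v, e_j>|^2 = 11; ||v||^2 = 13; deficit = 2

Write each e_j = u_j / sqrt(<u_j, u_j>) where u_j is the displayed integer vector. Then <v, e_j> = <v, u_j> / sqrt(<u_j, u_j>), so |<v, e_j>|^2 = <v, u_j>^2 / <u_j, u_j>.
Coefficients: <v, e_1> = 8/sqrt(6), <v, e_2> = 1/sqrt(3).
Square and sum: Σ |<v, e_j>|^2 = 11.
Compute ||v||^2 = v·v = 13.
Deficit = 13 − 11 = 2 ≥ 0, confirming Bessel's inequality. (The deficit equals ||v − Σ <v,e_j> e_j||^2, the squared distance from v to span{e_j}.)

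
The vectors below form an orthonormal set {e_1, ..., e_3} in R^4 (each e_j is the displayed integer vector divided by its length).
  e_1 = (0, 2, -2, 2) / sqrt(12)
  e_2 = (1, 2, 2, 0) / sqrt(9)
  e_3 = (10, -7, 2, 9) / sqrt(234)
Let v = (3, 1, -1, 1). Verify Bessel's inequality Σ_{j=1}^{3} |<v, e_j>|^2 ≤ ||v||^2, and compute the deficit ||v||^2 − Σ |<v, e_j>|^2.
Σ |<v, e_j>|^2 = 102/13; ||v||^2 = 12; deficit = 54/13

Write each e_j = u_j / sqrt(<u_j, u_j>) where u_j is the displayed integer vector. Then <v, e_j> = <v, u_j> / sqrt(<u_j, u_j>), so |<v, e_j>|^2 = <v, u_j>^2 / <u_j, u_j>.
Coefficients: <v, e_1> = 6/sqrt(12), <v, e_2> = 3/sqrt(9), <v, e_3> = 30/sqrt(234).
Square and sum: Σ |<v, e_j>|^2 = 102/13.
Compute ||v||^2 = v·v = 12.
Deficit = 12 − 102/13 = 54/13 ≥ 0, confirming Bessel's inequality. (The deficit equals ||v − Σ <v,e_j> e_j||^2, the squared distance from v to span{e_j}.)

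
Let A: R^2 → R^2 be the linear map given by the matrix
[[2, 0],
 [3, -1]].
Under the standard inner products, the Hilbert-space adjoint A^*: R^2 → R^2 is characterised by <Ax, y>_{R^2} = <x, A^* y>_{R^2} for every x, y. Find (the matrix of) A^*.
A^* = A^T =
[[2, 3],
 [0, -1]]

For real matrices with standard dot products, the defining identity <Ax, y> = <x, A^* y> gives (Ax)^T y = x^T (A^*) y, i.e. x^T A^T y = x^T (A^*) y. Since this holds for all x, y, we must have A^* = A^T. Therefore
A^* =
[[2, 3],
 [0, -1]].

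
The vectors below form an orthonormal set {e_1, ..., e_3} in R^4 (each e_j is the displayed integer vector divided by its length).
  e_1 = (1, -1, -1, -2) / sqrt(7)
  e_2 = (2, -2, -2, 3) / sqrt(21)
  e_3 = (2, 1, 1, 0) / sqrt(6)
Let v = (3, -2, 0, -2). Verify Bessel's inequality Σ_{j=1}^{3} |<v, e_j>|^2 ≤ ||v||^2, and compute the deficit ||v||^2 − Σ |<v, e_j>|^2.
Σ |<v, e_j>|^2 = 15; ||v||^2 = 17; deficit = 2

Write each e_j = u_j / sqrt(<u_j, u_j>) where u_j is the displayed integer vector. Then <v, e_j> = <v, u_j> / sqrt(<u_j, u_j>), so |<v, e_j>|^2 = <v, u_j>^2 / <u_j, u_j>.
Coefficients: <v, e_1> = 9/sqrt(7), <v, e_2> = 4/sqrt(21), <v, e_3> = 4/sqrt(6).
Square and sum: Σ |<v, e_j>|^2 = 15.
Compute ||v||^2 = v·v = 17.
Deficit = 17 − 15 = 2 ≥ 0, confirming Bessel's inequality. (The deficit equals ||v − Σ <v,e_j> e_j||^2, the squared distance from v to span{e_j}.)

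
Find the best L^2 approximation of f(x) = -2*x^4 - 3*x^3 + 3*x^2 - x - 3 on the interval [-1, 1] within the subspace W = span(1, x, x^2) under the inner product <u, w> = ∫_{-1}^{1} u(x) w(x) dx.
g(x) = 9*x^2/7 - 14*x/5 - 99/35

The best approximation g ∈ W is the orthogonal projection of f onto W. Writing g = a_0 + a_1 x + a_2 x^2, the coefficients solve the normal equations G · a = b where
  G_{ij} = <φ_i, φ_j> and b_i = <f, φ_i>, with φ_0 = 1, φ_1 = x, φ_2 = x^2.
G =
  [2, 0, 2/3]
  [0, 2/3, 0]
  [2/3, 0, 2/5],
b = (-24/5, -28/15, -48/35).
Solving gives a_0 = -99/35, a_1 = -14/5, a_2 = 9/7, so
  g(x) = 9*x^2/7 - 14*x/5 - 99/35.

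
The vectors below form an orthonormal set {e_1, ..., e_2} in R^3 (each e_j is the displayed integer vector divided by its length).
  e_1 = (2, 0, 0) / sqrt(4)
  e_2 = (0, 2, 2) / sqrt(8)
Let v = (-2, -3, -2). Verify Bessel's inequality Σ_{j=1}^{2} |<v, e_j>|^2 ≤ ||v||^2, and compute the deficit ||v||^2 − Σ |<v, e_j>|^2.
Σ |<v, e_j>|^2 = 33/2; ||v||^2 = 17; deficit = 1/2

Write each e_j = u_j / sqrt(<u_j, u_j>) where u_j is the displayed integer vector. Then <v, e_j> = <v, u_j> / sqrt(<u_j, u_j>), so |<v, e_j>|^2 = <v, u_j>^2 / <u_j, u_j>.
Coefficients: <v, e_1> = -4/sqrt(4), <v, e_2> = -10/sqrt(8).
Square and sum: Σ |<v, e_j>|^2 = 33/2.
Compute ||v||^2 = v·v = 17.
Deficit = 17 − 33/2 = 1/2 ≥ 0, confirming Bessel's inequality. (The deficit equals ||v − Σ <v,e_j> e_j||^2, the squared distance from v to span{e_j}.)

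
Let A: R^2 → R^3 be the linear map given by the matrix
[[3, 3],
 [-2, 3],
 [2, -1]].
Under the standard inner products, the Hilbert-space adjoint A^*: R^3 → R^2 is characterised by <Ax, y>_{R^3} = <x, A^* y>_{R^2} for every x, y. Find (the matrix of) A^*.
A^* = A^T =
[[3, -2, 2],
 [3, 3, -1]]

For real matrices with standard dot products, the defining identity <Ax, y> = <x, A^* y> gives (Ax)^T y = x^T (A^*) y, i.e. x^T A^T y = x^T (A^*) y. Since this holds for all x, y, we must have A^* = A^T. Therefore
A^* =
[[3, -2, 2],
 [3, 3, -1]].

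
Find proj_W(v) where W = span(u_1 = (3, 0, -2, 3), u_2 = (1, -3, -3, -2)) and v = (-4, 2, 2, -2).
proj_W(v) = (-1608/497, 594/497, 1534/497, -1014/497)

Set up U = [u_1 | ... | u_2] ∈ R^(4×2). The projector onto W = col(U) is P = U (U^T U)^(-1) U^T.
Compute U^T U =
  [22, 3]
  [3, 23],
and U^T v = (-22, -12).
Solve U^T U · c = U^T v for the coefficients: c = (-470/497, -198/497). The projection is proj_W(v) = U c.
Check: (v - proj_W(v)) · u_1 = 0  (should be 0).
Check: (v - proj_W(v)) · u_2 = 0  (should be 0).
Result: proj_W(v) = (-1608/497, 594/497, 1534/497, -1014/497).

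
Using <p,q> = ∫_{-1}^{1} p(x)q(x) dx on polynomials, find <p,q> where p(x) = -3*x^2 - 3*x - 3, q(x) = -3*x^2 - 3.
<p,q> = 168/5

Expand the product: p(x)·q(x) = 9*x^4 + 9*x^3 + 18*x^2 + 9*x + 9.
∫_{-1}^{1} of each monomial x^k gives [2/(k+1) if k even, 0 if k odd]. Integrating term-by-term (or equivalently evaluating the antiderivative F(x) = 9*x^5/5 + 9*x^4/4 + 6*x^3 + 9*x^2/2 + 9*x at the endpoints):
  F(1) − F(−1) = 471/20 − (-201/20) = 168/5.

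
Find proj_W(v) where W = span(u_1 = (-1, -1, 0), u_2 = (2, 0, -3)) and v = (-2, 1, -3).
proj_W(v) = (1/22, -23/22, -18/11)

Set up U = [u_1 | ... | u_2] ∈ R^(3×2). The projector onto W = col(U) is P = U (U^T U)^(-1) U^T.
Compute U^T U =
  [2, -2]
  [-2, 13],
and U^T v = (1, 5).
Solve U^T U · c = U^T v for the coefficients: c = (23/22, 6/11). The projection is proj_W(v) = U c.
Check: (v - proj_W(v)) · u_1 = 0  (should be 0).
Check: (v - proj_W(v)) · u_2 = 0  (should be 0).
Result: proj_W(v) = (1/22, -23/22, -18/11).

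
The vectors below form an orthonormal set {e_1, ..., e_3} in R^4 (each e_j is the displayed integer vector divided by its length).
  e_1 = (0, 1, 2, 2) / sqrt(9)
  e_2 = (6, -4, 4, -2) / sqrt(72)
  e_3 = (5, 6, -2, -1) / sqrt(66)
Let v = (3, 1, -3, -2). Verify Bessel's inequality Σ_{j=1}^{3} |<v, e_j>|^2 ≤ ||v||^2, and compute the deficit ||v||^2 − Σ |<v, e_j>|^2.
Σ |<v, e_j>|^2 = 734/33; ||v||^2 = 23; deficit = 25/33

Write each e_j = u_j / sqrt(<u_j, u_j>) where u_j is the displayed integer vector. Then <v, e_j> = <v, u_j> / sqrt(<u_j, u_j>), so |<v, e_j>|^2 = <v, u_j>^2 / <u_j, u_j>.
Coefficients: <v, e_1> = -9/sqrt(9), <v, e_2> = 6/sqrt(72), <v, e_3> = 29/sqrt(66).
Square and sum: Σ |<v, e_j>|^2 = 734/33.
Compute ||v||^2 = v·v = 23.
Deficit = 23 − 734/33 = 25/33 ≥ 0, confirming Bessel's inequality. (The deficit equals ||v − Σ <v,e_j> e_j||^2, the squared distance from v to span{e_j}.)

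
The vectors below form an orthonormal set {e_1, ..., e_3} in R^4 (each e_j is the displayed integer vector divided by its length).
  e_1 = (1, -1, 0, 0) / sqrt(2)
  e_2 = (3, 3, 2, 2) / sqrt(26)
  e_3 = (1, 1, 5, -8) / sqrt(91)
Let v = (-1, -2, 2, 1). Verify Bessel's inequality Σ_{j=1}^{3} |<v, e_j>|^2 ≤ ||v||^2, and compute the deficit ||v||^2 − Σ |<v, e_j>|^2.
Σ |<v, e_j>|^2 = 6/7; ||v||^2 = 10; deficit = 64/7

Write each e_j = u_j / sqrt(<u_j, u_j>) where u_j is the displayed integer vector. Then <v, e_j> = <v, u_j> / sqrt(<u_j, u_j>), so |<v, e_j>|^2 = <v, u_j>^2 / <u_j, u_j>.
Coefficients: <v, e_1> = 1/sqrt(2), <v, e_2> = -3/sqrt(26), <v, e_3> = -1/sqrt(91).
Square and sum: Σ |<v, e_j>|^2 = 6/7.
Compute ||v||^2 = v·v = 10.
Deficit = 10 − 6/7 = 64/7 ≥ 0, confirming Bessel's inequality. (The deficit equals ||v − Σ <v,e_j> e_j||^2, the squared distance from v to span{e_j}.)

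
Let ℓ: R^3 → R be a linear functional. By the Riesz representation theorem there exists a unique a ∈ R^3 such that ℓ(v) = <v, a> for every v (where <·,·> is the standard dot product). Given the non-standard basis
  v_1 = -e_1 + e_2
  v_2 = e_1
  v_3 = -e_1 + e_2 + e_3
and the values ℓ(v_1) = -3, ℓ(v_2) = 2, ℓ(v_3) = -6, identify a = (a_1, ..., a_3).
a = (2, -1, -3)

Write a = (a_1, ..., a_3) in the standard basis. For each basis vector v_i, ℓ(v_i) = <v_i, a> is a linear equation in the a_j's. Collect the n equations into a matrix system V a = ℓ, where row i of V is v_i (expressed in the standard basis). Since V is invertible (lower-triangular with 1s on the diagonal, up to permutation), solve by back-substitution:
  V =
[[-1, 1, 0],
 [1, 0, 0],
 [-1, 1, 1]]
  V a = (-3, 2, -6)
Solving gives a = (2, -1, -3).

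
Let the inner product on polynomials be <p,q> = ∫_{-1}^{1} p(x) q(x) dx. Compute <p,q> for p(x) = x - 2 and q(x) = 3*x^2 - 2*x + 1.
<p,q> = -28/3

Expand the product: p(x)·q(x) = 3*x^3 - 8*x^2 + 5*x - 2.
∫_{-1}^{1} of each monomial x^k gives [2/(k+1) if k even, 0 if k odd]. Integrating term-by-term (or equivalently evaluating the antiderivative F(x) = 3*x^4/4 - 8*x^3/3 + 5*x^2/2 - 2*x at the endpoints):
  F(1) − F(−1) = -17/12 − (95/12) = -28/3.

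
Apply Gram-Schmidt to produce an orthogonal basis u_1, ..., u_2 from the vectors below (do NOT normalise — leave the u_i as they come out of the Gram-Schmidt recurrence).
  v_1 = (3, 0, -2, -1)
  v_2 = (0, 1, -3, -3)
Orthogonal basis:
  u_1 = (3, 0, -2, -1)
  u_2 = (-27/14, 1, -12/7, -33/14)

Apply the Gram-Schmidt recurrence
  u_1 = v_1
  u_i = v_i − Σ_{j<i} ((v_i · u_j) / (u_j · u_j)) · u_j.

Step by step this gives:
  u_1 = (3, 0, -2, -1)
  u_2 = (-27/14, 1, -12/7, -33/14)

Orthogonality check:
  u_2 · u_1 = 0 (should be 0)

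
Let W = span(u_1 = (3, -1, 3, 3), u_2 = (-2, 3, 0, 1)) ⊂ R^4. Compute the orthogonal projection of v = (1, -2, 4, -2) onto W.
proj_W(v) = (355/178, -184/89, 141/178, 17/89)

Set up U = [u_1 | ... | u_2] ∈ R^(4×2). The projector onto W = col(U) is P = U (U^T U)^(-1) U^T.
Compute U^T U =
  [28, -6]
  [-6, 14],
and U^T v = (11, -10).
Solve U^T U · c = U^T v for the coefficients: c = (47/178, -107/178). The projection is proj_W(v) = U c.
Check: (v - proj_W(v)) · u_1 = 0  (should be 0).
Check: (v - proj_W(v)) · u_2 = 0  (should be 0).
Result: proj_W(v) = (355/178, -184/89, 141/178, 17/89).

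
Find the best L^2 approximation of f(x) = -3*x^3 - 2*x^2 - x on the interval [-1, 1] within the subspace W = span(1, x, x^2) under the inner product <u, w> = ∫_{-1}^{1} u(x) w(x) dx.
g(x) = -2*x^2 - 14*x/5

The best approximation g ∈ W is the orthogonal projection of f onto W. Writing g = a_0 + a_1 x + a_2 x^2, the coefficients solve the normal equations G · a = b where
  G_{ij} = <φ_i, φ_j> and b_i = <f, φ_i>, with φ_0 = 1, φ_1 = x, φ_2 = x^2.
G =
  [2, 0, 2/3]
  [0, 2/3, 0]
  [2/3, 0, 2/5],
b = (-4/3, -28/15, -4/5).
Solving gives a_0 = 0, a_1 = -14/5, a_2 = -2, so
  g(x) = -2*x^2 - 14*x/5.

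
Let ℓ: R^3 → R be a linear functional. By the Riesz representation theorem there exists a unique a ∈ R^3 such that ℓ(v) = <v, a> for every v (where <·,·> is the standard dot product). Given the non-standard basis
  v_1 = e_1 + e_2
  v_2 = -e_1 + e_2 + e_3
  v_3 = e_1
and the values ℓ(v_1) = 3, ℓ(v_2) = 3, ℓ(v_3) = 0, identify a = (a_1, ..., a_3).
a = (0, 3, 0)

Write a = (a_1, ..., a_3) in the standard basis. For each basis vector v_i, ℓ(v_i) = <v_i, a> is a linear equation in the a_j's. Collect the n equations into a matrix system V a = ℓ, where row i of V is v_i (expressed in the standard basis). Since V is invertible (lower-triangular with 1s on the diagonal, up to permutation), solve by back-substitution:
  V =
[[1, 1, 0],
 [-1, 1, 1],
 [1, 0, 0]]
  V a = (3, 3, 0)
Solving gives a = (0, 3, 0).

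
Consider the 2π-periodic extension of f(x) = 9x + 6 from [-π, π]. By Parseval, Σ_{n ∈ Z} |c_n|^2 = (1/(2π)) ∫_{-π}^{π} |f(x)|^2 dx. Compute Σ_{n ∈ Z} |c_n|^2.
Σ |c_n|^2 = 27π^2 + 36

Expand and integrate term by term over [-π, π]:
  ∫ (9x)^2 dx = 81·(2π^3/3); ∫ 2·9·(6)·x dx = 0 (odd integrand); ∫ 6^2 dx = 36·2π.
So (1/(2π)) ∫_{-π}^{π} (9x + 6)^2 dx = 81π^2/3 + 36 = 27π^2 + 36.
Parseval ⇒ Σ |c_n|^2 = 27π^2 + 36.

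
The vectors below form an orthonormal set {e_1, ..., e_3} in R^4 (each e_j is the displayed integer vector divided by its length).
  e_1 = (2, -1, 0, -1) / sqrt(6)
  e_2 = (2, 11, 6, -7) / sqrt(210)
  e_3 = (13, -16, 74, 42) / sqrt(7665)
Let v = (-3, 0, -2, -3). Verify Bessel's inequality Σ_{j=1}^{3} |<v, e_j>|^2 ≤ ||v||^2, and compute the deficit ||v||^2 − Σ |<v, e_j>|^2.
Σ |<v, e_j>|^2 = 3137/219; ||v||^2 = 22; deficit = 1681/219

Write each e_j = u_j / sqrt(<u_j, u_j>) where u_j is the displayed integer vector. Then <v, e_j> = <v, u_j> / sqrt(<u_j, u_j>), so |<v, e_j>|^2 = <v, u_j>^2 / <u_j, u_j>.
Coefficients: <v, e_1> = -3/sqrt(6), <v, e_2> = 3/sqrt(210), <v, e_3> = -313/sqrt(7665).
Square and sum: Σ |<v, e_j>|^2 = 3137/219.
Compute ||v||^2 = v·v = 22.
Deficit = 22 − 3137/219 = 1681/219 ≥ 0, confirming Bessel's inequality. (The deficit equals ||v − Σ <v,e_j> e_j||^2, the squared distance from v to span{e_j}.)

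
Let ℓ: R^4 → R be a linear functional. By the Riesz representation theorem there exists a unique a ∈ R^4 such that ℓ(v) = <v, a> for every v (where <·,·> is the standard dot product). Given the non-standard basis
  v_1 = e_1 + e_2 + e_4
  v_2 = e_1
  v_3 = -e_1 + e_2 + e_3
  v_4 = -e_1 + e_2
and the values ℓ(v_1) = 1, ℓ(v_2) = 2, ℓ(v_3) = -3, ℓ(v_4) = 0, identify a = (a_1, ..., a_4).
a = (2, 2, -3, -3)

Write a = (a_1, ..., a_4) in the standard basis. For each basis vector v_i, ℓ(v_i) = <v_i, a> is a linear equation in the a_j's. Collect the n equations into a matrix system V a = ℓ, where row i of V is v_i (expressed in the standard basis). Since V is invertible (lower-triangular with 1s on the diagonal, up to permutation), solve by back-substitution:
  V =
[[1, 1, 0, 1],
 [1, 0, 0, 0],
 [-1, 1, 1, 0],
 [-1, 1, 0, 0]]
  V a = (1, 2, -3, 0)
Solving gives a = (2, 2, -3, -3).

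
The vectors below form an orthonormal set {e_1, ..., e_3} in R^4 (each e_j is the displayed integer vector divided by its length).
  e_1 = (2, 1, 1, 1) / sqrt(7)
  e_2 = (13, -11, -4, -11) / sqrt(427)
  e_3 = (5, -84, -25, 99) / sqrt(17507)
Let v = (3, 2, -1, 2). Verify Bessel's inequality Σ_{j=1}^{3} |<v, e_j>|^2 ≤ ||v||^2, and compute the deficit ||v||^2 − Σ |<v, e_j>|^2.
Σ |<v, e_j>|^2 = 486/41; ||v||^2 = 18; deficit = 252/41

Write each e_j = u_j / sqrt(<u_j, u_j>) where u_j is the displayed integer vector. Then <v, e_j> = <v, u_j> / sqrt(<u_j, u_j>), so |<v, e_j>|^2 = <v, u_j>^2 / <u_j, u_j>.
Coefficients: <v, e_1> = 9/sqrt(7), <v, e_2> = -1/sqrt(427), <v, e_3> = 70/sqrt(17507).
Square and sum: Σ |<v, e_j>|^2 = 486/41.
Compute ||v||^2 = v·v = 18.
Deficit = 18 − 486/41 = 252/41 ≥ 0, confirming Bessel's inequality. (The deficit equals ||v − Σ <v,e_j> e_j||^2, the squared distance from v to span{e_j}.)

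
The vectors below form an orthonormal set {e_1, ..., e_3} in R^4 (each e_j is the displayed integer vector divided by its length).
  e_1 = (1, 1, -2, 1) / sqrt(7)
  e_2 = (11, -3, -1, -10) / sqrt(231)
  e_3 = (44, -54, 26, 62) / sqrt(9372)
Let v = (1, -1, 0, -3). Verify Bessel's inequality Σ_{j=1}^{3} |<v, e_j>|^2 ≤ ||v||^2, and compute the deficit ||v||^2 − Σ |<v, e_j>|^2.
Σ |<v, e_j>|^2 = 745/71; ||v||^2 = 11; deficit = 36/71

Write each e_j = u_j / sqrt(<u_j, u_j>) where u_j is the displayed integer vector. Then <v, e_j> = <v, u_j> / sqrt(<u_j, u_j>), so |<v, e_j>|^2 = <v, u_j>^2 / <u_j, u_j>.
Coefficients: <v, e_1> = -3/sqrt(7), <v, e_2> = 44/sqrt(231), <v, e_3> = -88/sqrt(9372).
Square and sum: Σ |<v, e_j>|^2 = 745/71.
Compute ||v||^2 = v·v = 11.
Deficit = 11 − 745/71 = 36/71 ≥ 0, confirming Bessel's inequality. (The deficit equals ||v − Σ <v,e_j> e_j||^2, the squared distance from v to span{e_j}.)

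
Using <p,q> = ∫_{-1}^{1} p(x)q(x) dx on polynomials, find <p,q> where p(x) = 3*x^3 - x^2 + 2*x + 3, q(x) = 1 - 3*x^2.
<p,q> = 8/15

Expand the product: p(x)·q(x) = -9*x^5 + 3*x^4 - 3*x^3 - 10*x^2 + 2*x + 3.
∫_{-1}^{1} of each monomial x^k gives [2/(k+1) if k even, 0 if k odd]. Integrating term-by-term (or equivalently evaluating the antiderivative F(x) = -3*x^6/2 + 3*x^5/5 - 3*x^4/4 - 10*x^3/3 + x^2 + 3*x at the endpoints):
  F(1) − F(−1) = -59/60 − (-91/60) = 8/15.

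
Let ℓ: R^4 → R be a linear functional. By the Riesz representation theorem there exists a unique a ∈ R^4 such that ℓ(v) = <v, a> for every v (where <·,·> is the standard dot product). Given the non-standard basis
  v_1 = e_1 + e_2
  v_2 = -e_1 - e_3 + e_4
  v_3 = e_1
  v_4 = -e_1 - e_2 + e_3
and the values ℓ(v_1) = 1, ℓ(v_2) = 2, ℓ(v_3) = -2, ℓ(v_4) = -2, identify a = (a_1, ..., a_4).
a = (-2, 3, -1, -1)

Write a = (a_1, ..., a_4) in the standard basis. For each basis vector v_i, ℓ(v_i) = <v_i, a> is a linear equation in the a_j's. Collect the n equations into a matrix system V a = ℓ, where row i of V is v_i (expressed in the standard basis). Since V is invertible (lower-triangular with 1s on the diagonal, up to permutation), solve by back-substitution:
  V =
[[1, 1, 0, 0],
 [-1, 0, -1, 1],
 [1, 0, 0, 0],
 [-1, -1, 1, 0]]
  V a = (1, 2, -2, -2)
Solving gives a = (-2, 3, -1, -1).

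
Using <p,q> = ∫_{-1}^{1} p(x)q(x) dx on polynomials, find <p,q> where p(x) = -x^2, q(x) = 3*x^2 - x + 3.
<p,q> = -16/5

Expand the product: p(x)·q(x) = -3*x^4 + x^3 - 3*x^2.
∫_{-1}^{1} of each monomial x^k gives [2/(k+1) if k even, 0 if k odd]. Integrating term-by-term (or equivalently evaluating the antiderivative F(x) = -3*x^5/5 + x^4/4 - x^3 at the endpoints):
  F(1) − F(−1) = -27/20 − (37/20) = -16/5.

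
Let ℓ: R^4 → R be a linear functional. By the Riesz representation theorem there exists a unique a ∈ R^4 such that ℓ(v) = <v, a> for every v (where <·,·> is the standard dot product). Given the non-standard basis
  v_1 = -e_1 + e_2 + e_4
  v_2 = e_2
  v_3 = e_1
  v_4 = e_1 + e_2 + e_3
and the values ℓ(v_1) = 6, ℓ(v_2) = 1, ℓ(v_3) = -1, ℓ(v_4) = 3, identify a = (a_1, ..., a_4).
a = (-1, 1, 3, 4)

Write a = (a_1, ..., a_4) in the standard basis. For each basis vector v_i, ℓ(v_i) = <v_i, a> is a linear equation in the a_j's. Collect the n equations into a matrix system V a = ℓ, where row i of V is v_i (expressed in the standard basis). Since V is invertible (lower-triangular with 1s on the diagonal, up to permutation), solve by back-substitution:
  V =
[[-1, 1, 0, 1],
 [0, 1, 0, 0],
 [1, 0, 0, 0],
 [1, 1, 1, 0]]
  V a = (6, 1, -1, 3)
Solving gives a = (-1, 1, 3, 4).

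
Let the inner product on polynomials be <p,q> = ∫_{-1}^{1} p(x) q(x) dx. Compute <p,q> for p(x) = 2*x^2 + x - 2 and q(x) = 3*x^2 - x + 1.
<p,q> = -74/15

Expand the product: p(x)·q(x) = 6*x^4 + x^3 - 5*x^2 + 3*x - 2.
∫_{-1}^{1} of each monomial x^k gives [2/(k+1) if k even, 0 if k odd]. Integrating term-by-term (or equivalently evaluating the antiderivative F(x) = 6*x^5/5 + x^4/4 - 5*x^3/3 + 3*x^2/2 - 2*x at the endpoints):
  F(1) − F(−1) = -43/60 − (253/60) = -74/15.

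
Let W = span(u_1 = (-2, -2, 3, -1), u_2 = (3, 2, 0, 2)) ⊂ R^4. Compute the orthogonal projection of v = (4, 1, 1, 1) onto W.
proj_W(v) = (232/81, 136/81, 28/27, 164/81)

Set up U = [u_1 | ... | u_2] ∈ R^(4×2). The projector onto W = col(U) is P = U (U^T U)^(-1) U^T.
Compute U^T U =
  [18, -12]
  [-12, 17],
and U^T v = (-8, 16).
Solve U^T U · c = U^T v for the coefficients: c = (28/81, 32/27). The projection is proj_W(v) = U c.
Check: (v - proj_W(v)) · u_1 = 0  (should be 0).
Check: (v - proj_W(v)) · u_2 = 0  (should be 0).
Result: proj_W(v) = (232/81, 136/81, 28/27, 164/81).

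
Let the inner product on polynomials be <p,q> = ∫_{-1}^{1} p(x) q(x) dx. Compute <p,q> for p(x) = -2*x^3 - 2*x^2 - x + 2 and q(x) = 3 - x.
<p,q> = 142/15

Expand the product: p(x)·q(x) = 2*x^4 - 4*x^3 - 5*x^2 - 5*x + 6.
∫_{-1}^{1} of each monomial x^k gives [2/(k+1) if k even, 0 if k odd]. Integrating term-by-term (or equivalently evaluating the antiderivative F(x) = 2*x^5/5 - x^4 - 5*x^3/3 - 5*x^2/2 + 6*x at the endpoints):
  F(1) − F(−1) = 37/30 − (-247/30) = 142/15.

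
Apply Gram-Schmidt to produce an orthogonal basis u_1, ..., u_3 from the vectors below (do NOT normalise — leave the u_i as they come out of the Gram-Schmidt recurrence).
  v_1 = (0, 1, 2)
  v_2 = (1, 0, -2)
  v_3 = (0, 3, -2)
Orthogonal basis:
  u_1 = (0, 1, 2)
  u_2 = (1, 4/5, -2/5)
  u_3 = (-16/9, 16/9, -8/9)

Apply the Gram-Schmidt recurrence
  u_1 = v_1
  u_i = v_i − Σ_{j<i} ((v_i · u_j) / (u_j · u_j)) · u_j.

Step by step this gives:
  u_1 = (0, 1, 2)
  u_2 = (1, 4/5, -2/5)
  u_3 = (-16/9, 16/9, -8/9)

Orthogonality check:
  u_2 · u_1 = 0 (should be 0)
  u_3 · u_1 = 0 (should be 0)
  u_3 · u_2 = 0 (should be 0)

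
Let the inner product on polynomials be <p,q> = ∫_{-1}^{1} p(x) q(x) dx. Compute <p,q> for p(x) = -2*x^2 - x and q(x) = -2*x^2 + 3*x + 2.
<p,q> = -46/15

Expand the product: p(x)·q(x) = 4*x^4 - 4*x^3 - 7*x^2 - 2*x.
∫_{-1}^{1} of each monomial x^k gives [2/(k+1) if k even, 0 if k odd]. Integrating term-by-term (or equivalently evaluating the antiderivative F(x) = 4*x^5/5 - x^4 - 7*x^3/3 - x^2 at the endpoints):
  F(1) − F(−1) = -53/15 − (-7/15) = -46/15.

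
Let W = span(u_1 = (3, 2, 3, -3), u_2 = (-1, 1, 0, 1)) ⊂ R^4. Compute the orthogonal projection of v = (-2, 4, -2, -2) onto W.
proj_W(v) = (-6/7, 16/7, 6/7, 6/7)

Set up U = [u_1 | ... | u_2] ∈ R^(4×2). The projector onto W = col(U) is P = U (U^T U)^(-1) U^T.
Compute U^T U =
  [31, -4]
  [-4, 3],
and U^T v = (2, 4).
Solve U^T U · c = U^T v for the coefficients: c = (2/7, 12/7). The projection is proj_W(v) = U c.
Check: (v - proj_W(v)) · u_1 = 0  (should be 0).
Check: (v - proj_W(v)) · u_2 = 0  (should be 0).
Result: proj_W(v) = (-6/7, 16/7, 6/7, 6/7).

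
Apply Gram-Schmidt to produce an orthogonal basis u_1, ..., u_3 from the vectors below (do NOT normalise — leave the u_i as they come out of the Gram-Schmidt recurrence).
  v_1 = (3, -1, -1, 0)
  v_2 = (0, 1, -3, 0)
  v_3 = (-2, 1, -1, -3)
Orthogonal basis:
  u_1 = (3, -1, -1, 0)
  u_2 = (-6/11, 13/11, -31/11, 0)
  u_3 = (-4/53, -9/53, -3/53, -3)

Apply the Gram-Schmidt recurrence
  u_1 = v_1
  u_i = v_i − Σ_{j<i} ((v_i · u_j) / (u_j · u_j)) · u_j.

Step by step this gives:
  u_1 = (3, -1, -1, 0)
  u_2 = (-6/11, 13/11, -31/11, 0)
  u_3 = (-4/53, -9/53, -3/53, -3)

Orthogonality check:
  u_2 · u_1 = 0 (should be 0)
  u_3 · u_1 = 0 (should be 0)
  u_3 · u_2 = 0 (should be 0)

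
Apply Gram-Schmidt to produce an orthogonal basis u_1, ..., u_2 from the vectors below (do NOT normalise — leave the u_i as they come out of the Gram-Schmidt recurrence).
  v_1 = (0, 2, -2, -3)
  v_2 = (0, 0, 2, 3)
Orthogonal basis:
  u_1 = (0, 2, -2, -3)
  u_2 = (0, 26/17, 8/17, 12/17)

Apply the Gram-Schmidt recurrence
  u_1 = v_1
  u_i = v_i − Σ_{j<i} ((v_i · u_j) / (u_j · u_j)) · u_j.

Step by step this gives:
  u_1 = (0, 2, -2, -3)
  u_2 = (0, 26/17, 8/17, 12/17)

Orthogonality check:
  u_2 · u_1 = 0 (should be 0)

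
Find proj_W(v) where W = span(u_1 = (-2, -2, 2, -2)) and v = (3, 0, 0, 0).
proj_W(v) = (3/4, 3/4, -3/4, 3/4)

Set up U = [u_1 | ... | u_1] ∈ R^(4×1). The projector onto W = col(U) is P = U (U^T U)^(-1) U^T.
Compute U^T U =
  [16],
and U^T v = (-6).
Solve U^T U · c = U^T v for the coefficients: c = (-3/8). The projection is proj_W(v) = U c.
Check: (v - proj_W(v)) · u_1 = 0  (should be 0).
Result: proj_W(v) = (3/4, 3/4, -3/4, 3/4).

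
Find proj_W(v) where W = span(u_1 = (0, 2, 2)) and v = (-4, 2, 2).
proj_W(v) = (0, 2, 2)

Set up U = [u_1 | ... | u_1] ∈ R^(3×1). The projector onto W = col(U) is P = U (U^T U)^(-1) U^T.
Compute U^T U =
  [8],
and U^T v = (8).
Solve U^T U · c = U^T v for the coefficients: c = (1). The projection is proj_W(v) = U c.
Check: (v - proj_W(v)) · u_1 = 0  (should be 0).
Result: proj_W(v) = (0, 2, 2).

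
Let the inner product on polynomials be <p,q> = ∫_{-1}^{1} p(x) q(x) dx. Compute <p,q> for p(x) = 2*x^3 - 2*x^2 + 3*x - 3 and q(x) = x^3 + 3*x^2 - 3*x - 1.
<p,q> = -808/105

Expand the product: p(x)·q(x) = 2*x^6 + 4*x^5 - 9*x^4 + 10*x^3 - 16*x^2 + 6*x + 3.
∫_{-1}^{1} of each monomial x^k gives [2/(k+1) if k even, 0 if k odd]. Integrating term-by-term (or equivalently evaluating the antiderivative F(x) = 2*x^7/7 + 2*x^6/3 - 9*x^5/5 + 5*x^4/2 - 16*x^3/3 + 3*x^2 + 3*x at the endpoints):
  F(1) − F(−1) = 487/210 − (701/70) = -808/105.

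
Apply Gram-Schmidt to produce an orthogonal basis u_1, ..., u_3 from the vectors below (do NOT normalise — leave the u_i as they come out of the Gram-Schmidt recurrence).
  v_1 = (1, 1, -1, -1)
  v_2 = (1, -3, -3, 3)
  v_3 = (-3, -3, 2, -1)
Orthogonal basis:
  u_1 = (1, 1, -1, -1)
  u_2 = (3/2, -5/2, -7/2, 5/2)
  u_3 = (-8/9, -50/27, -16/27, -58/27)

Apply the Gram-Schmidt recurrence
  u_1 = v_1
  u_i = v_i − Σ_{j<i} ((v_i · u_j) / (u_j · u_j)) · u_j.

Step by step this gives:
  u_1 = (1, 1, -1, -1)
  u_2 = (3/2, -5/2, -7/2, 5/2)
  u_3 = (-8/9, -50/27, -16/27, -58/27)

Orthogonality check:
  u_2 · u_1 = 0 (should be 0)
  u_3 · u_1 = 0 (should be 0)
  u_3 · u_2 = 0 (should be 0)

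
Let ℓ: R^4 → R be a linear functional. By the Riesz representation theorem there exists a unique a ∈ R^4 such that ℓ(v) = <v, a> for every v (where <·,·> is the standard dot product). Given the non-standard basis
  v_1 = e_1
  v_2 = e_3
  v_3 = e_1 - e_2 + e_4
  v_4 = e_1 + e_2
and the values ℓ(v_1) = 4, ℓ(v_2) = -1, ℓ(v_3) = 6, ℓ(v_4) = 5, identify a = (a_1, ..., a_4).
a = (4, 1, -1, 3)

Write a = (a_1, ..., a_4) in the standard basis. For each basis vector v_i, ℓ(v_i) = <v_i, a> is a linear equation in the a_j's. Collect the n equations into a matrix system V a = ℓ, where row i of V is v_i (expressed in the standard basis). Since V is invertible (lower-triangular with 1s on the diagonal, up to permutation), solve by back-substitution:
  V =
[[1, 0, 0, 0],
 [0, 0, 1, 0],
 [1, -1, 0, 1],
 [1, 1, 0, 0]]
  V a = (4, -1, 6, 5)
Solving gives a = (4, 1, -1, 3).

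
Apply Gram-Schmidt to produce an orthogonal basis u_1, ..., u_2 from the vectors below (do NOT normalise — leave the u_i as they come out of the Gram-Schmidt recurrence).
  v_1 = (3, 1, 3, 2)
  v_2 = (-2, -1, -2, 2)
Orthogonal basis:
  u_1 = (3, 1, 3, 2)
  u_2 = (-19/23, -14/23, -19/23, 64/23)

Apply the Gram-Schmidt recurrence
  u_1 = v_1
  u_i = v_i − Σ_{j<i} ((v_i · u_j) / (u_j · u_j)) · u_j.

Step by step this gives:
  u_1 = (3, 1, 3, 2)
  u_2 = (-19/23, -14/23, -19/23, 64/23)

Orthogonality check:
  u_2 · u_1 = 0 (should be 0)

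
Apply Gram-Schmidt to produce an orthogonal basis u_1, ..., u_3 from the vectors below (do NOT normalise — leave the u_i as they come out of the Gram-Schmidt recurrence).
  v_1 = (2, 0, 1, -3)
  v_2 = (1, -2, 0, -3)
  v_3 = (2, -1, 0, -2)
Orthogonal basis:
  u_1 = (2, 0, 1, -3)
  u_2 = (-4/7, -2, -11/14, -9/14)
  u_3 = (4/5, -1/5, -2/5, 2/5)

Apply the Gram-Schmidt recurrence
  u_1 = v_1
  u_i = v_i − Σ_{j<i} ((v_i · u_j) / (u_j · u_j)) · u_j.

Step by step this gives:
  u_1 = (2, 0, 1, -3)
  u_2 = (-4/7, -2, -11/14, -9/14)
  u_3 = (4/5, -1/5, -2/5, 2/5)

Orthogonality check:
  u_2 · u_1 = 0 (should be 0)
  u_3 · u_1 = 0 (should be 0)
  u_3 · u_2 = 0 (should be 0)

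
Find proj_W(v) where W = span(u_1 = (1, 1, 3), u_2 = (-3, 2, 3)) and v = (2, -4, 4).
proj_W(v) = (271/89, 16/89, 201/89)

Set up U = [u_1 | ... | u_2] ∈ R^(3×2). The projector onto W = col(U) is P = U (U^T U)^(-1) U^T.
Compute U^T U =
  [11, 8]
  [8, 22],
and U^T v = (10, -2).
Solve U^T U · c = U^T v for the coefficients: c = (118/89, -51/89). The projection is proj_W(v) = U c.
Check: (v - proj_W(v)) · u_1 = 0  (should be 0).
Check: (v - proj_W(v)) · u_2 = 0  (should be 0).
Result: proj_W(v) = (271/89, 16/89, 201/89).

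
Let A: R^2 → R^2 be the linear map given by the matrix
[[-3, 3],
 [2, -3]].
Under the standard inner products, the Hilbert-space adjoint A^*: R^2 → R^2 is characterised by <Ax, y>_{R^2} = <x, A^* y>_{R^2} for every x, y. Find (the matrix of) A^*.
A^* = A^T =
[[-3, 2],
 [3, -3]]

For real matrices with standard dot products, the defining identity <Ax, y> = <x, A^* y> gives (Ax)^T y = x^T (A^*) y, i.e. x^T A^T y = x^T (A^*) y. Since this holds for all x, y, we must have A^* = A^T. Therefore
A^* =
[[-3, 2],
 [3, -3]].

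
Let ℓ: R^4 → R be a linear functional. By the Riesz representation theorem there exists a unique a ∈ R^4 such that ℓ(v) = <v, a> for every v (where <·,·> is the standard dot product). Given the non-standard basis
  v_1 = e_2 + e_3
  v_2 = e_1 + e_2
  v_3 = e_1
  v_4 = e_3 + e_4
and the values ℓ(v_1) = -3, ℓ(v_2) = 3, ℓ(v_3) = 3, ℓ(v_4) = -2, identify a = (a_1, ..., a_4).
a = (3, 0, -3, 1)

Write a = (a_1, ..., a_4) in the standard basis. For each basis vector v_i, ℓ(v_i) = <v_i, a> is a linear equation in the a_j's. Collect the n equations into a matrix system V a = ℓ, where row i of V is v_i (expressed in the standard basis). Since V is invertible (lower-triangular with 1s on the diagonal, up to permutation), solve by back-substitution:
  V =
[[0, 1, 1, 0],
 [1, 1, 0, 0],
 [1, 0, 0, 0],
 [0, 0, 1, 1]]
  V a = (-3, 3, 3, -2)
Solving gives a = (3, 0, -3, 1).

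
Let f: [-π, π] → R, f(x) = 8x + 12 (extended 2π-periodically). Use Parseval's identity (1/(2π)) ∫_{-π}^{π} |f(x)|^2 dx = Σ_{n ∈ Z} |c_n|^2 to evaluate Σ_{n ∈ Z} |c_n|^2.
Σ |c_n|^2 = 64π^2/3 + 144

Expand and integrate term by term over [-π, π]:
  ∫ (8x)^2 dx = 64·(2π^3/3); ∫ 2·8·(12)·x dx = 0 (odd integrand); ∫ 12^2 dx = 144·2π.
So (1/(2π)) ∫_{-π}^{π} (8x + 12)^2 dx = 64π^2/3 + 144 = 64π^2/3 + 144.
Parseval ⇒ Σ |c_n|^2 = 64π^2/3 + 144.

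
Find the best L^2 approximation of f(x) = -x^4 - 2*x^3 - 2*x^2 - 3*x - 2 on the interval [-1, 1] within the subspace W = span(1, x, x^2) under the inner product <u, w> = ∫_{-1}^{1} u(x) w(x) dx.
g(x) = -20*x^2/7 - 21*x/5 - 67/35

The best approximation g ∈ W is the orthogonal projection of f onto W. Writing g = a_0 + a_1 x + a_2 x^2, the coefficients solve the normal equations G · a = b where
  G_{ij} = <φ_i, φ_j> and b_i = <f, φ_i>, with φ_0 = 1, φ_1 = x, φ_2 = x^2.
G =
  [2, 0, 2/3]
  [0, 2/3, 0]
  [2/3, 0, 2/5],
b = (-86/15, -14/5, -254/105).
Solving gives a_0 = -67/35, a_1 = -21/5, a_2 = -20/7, so
  g(x) = -20*x^2/7 - 21*x/5 - 67/35.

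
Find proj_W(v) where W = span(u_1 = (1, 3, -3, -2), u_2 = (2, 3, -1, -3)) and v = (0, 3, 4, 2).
proj_W(v) = (31/43, -24/43, 102/43, -23/43)

Set up U = [u_1 | ... | u_2] ∈ R^(4×2). The projector onto W = col(U) is P = U (U^T U)^(-1) U^T.
Compute U^T U =
  [23, 20]
  [20, 23],
and U^T v = (-7, -1).
Solve U^T U · c = U^T v for the coefficients: c = (-47/43, 39/43). The projection is proj_W(v) = U c.
Check: (v - proj_W(v)) · u_1 = 0  (should be 0).
Check: (v - proj_W(v)) · u_2 = 0  (should be 0).
Result: proj_W(v) = (31/43, -24/43, 102/43, -23/43).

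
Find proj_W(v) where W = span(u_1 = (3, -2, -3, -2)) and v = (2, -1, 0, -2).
proj_W(v) = (18/13, -12/13, -18/13, -12/13)

Set up U = [u_1 | ... | u_1] ∈ R^(4×1). The projector onto W = col(U) is P = U (U^T U)^(-1) U^T.
Compute U^T U =
  [26],
and U^T v = (12).
Solve U^T U · c = U^T v for the coefficients: c = (6/13). The projection is proj_W(v) = U c.
Check: (v - proj_W(v)) · u_1 = 0  (should be 0).
Result: proj_W(v) = (18/13, -12/13, -18/13, -12/13).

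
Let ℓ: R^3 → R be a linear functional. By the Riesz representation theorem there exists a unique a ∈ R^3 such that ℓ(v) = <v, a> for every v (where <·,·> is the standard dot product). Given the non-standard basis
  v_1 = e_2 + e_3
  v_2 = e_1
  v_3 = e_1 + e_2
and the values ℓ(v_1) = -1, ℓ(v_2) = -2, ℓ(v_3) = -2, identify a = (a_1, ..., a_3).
a = (-2, 0, -1)

Write a = (a_1, ..., a_3) in the standard basis. For each basis vector v_i, ℓ(v_i) = <v_i, a> is a linear equation in the a_j's. Collect the n equations into a matrix system V a = ℓ, where row i of V is v_i (expressed in the standard basis). Since V is invertible (lower-triangular with 1s on the diagonal, up to permutation), solve by back-substitution:
  V =
[[0, 1, 1],
 [1, 0, 0],
 [1, 1, 0]]
  V a = (-1, -2, -2)
Solving gives a = (-2, 0, -1).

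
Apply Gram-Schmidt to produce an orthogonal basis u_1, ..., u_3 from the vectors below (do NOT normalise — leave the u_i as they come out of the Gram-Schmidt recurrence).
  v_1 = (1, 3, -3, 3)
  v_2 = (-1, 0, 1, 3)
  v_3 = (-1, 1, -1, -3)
Orthogonal basis:
  u_1 = (1, 3, -3, 3)
  u_2 = (-33/28, -15/28, 43/28, 69/28)
  u_3 = (-516/283, 280/283, -48/283, -156/283)

Apply the Gram-Schmidt recurrence
  u_1 = v_1
  u_i = v_i − Σ_{j<i} ((v_i · u_j) / (u_j · u_j)) · u_j.

Step by step this gives:
  u_1 = (1, 3, -3, 3)
  u_2 = (-33/28, -15/28, 43/28, 69/28)
  u_3 = (-516/283, 280/283, -48/283, -156/283)

Orthogonality check:
  u_2 · u_1 = 0 (should be 0)
  u_3 · u_1 = 0 (should be 0)
  u_3 · u_2 = 0 (should be 0)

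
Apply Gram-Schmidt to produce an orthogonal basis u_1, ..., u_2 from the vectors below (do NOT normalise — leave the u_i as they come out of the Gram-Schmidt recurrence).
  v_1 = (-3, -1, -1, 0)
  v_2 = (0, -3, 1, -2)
Orthogonal basis:
  u_1 = (-3, -1, -1, 0)
  u_2 = (6/11, -31/11, 13/11, -2)

Apply the Gram-Schmidt recurrence
  u_1 = v_1
  u_i = v_i − Σ_{j<i} ((v_i · u_j) / (u_j · u_j)) · u_j.

Step by step this gives:
  u_1 = (-3, -1, -1, 0)
  u_2 = (6/11, -31/11, 13/11, -2)

Orthogonality check:
  u_2 · u_1 = 0 (should be 0)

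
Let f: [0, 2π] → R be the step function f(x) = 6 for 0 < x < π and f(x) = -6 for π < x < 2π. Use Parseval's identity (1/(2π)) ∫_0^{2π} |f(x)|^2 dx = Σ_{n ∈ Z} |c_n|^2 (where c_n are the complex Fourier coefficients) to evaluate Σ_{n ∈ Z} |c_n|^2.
Σ |c_n|^2 = 36

Parseval equates the L^2 energy of f (normalised by 1/(2π)) with the ℓ^2 sum of its Fourier coefficients: (1/(2π)) ∫_0^{2π} |f|^2 = Σ |c_n|^2.
Compute the left side: (1/(2π)) [∫_0^π 6^2 dx + ∫_π^{2π} (-6)^2 dx] = (1/(2π)) · (36π + 36π) = (36 + 36)/2 = 36.
So Σ_{n ∈ Z} |c_n|^2 = 36.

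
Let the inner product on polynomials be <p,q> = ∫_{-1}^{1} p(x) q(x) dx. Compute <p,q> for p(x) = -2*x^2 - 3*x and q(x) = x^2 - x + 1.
<p,q> = -2/15

Expand the product: p(x)·q(x) = -2*x^4 - x^3 + x^2 - 3*x.
∫_{-1}^{1} of each monomial x^k gives [2/(k+1) if k even, 0 if k odd]. Integrating term-by-term (or equivalently evaluating the antiderivative F(x) = -2*x^5/5 - x^4/4 + x^3/3 - 3*x^2/2 at the endpoints):
  F(1) − F(−1) = -109/60 − (-101/60) = -2/15.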